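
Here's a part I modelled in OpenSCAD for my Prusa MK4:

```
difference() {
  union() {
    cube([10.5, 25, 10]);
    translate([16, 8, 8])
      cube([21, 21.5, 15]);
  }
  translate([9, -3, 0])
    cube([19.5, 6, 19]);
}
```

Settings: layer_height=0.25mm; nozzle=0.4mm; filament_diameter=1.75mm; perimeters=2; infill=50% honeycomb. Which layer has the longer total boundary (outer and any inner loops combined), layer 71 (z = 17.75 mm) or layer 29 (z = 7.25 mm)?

layer 71 (z = 17.75 mm)

Layer 71 (z = 17.75): the cube is absent (z outside [0, 10]); the 21×21.5 cube at (16, 8) contributes its full rectangle (perimeter 85.00 mm); Taking the union: only the 21×21.5 cube at (16, 8) is present, so the union is just that shape — boundary = 85.00 mm; the cube at (9, -3) is present — its section is the full 19.5×6 rectangle (perimeter 51.00 mm); Subtracting the remaining from the first: starting from that combined region, the 19.5×6 cube at (9, -3) misses the remaining region (no effect) — boundary = 85.00 mm. So its perimeter = 85.00 mm. Layer 29 (z = 7.25): the 10.5×25 cube contributes its full rectangle (perimeter 71.00 mm); the cube at (16, 8) is absent (z outside [8, 23]); Taking the union: only the 10.5×25 cube is present, so the union is just that shape — boundary = 71.00 mm; the cube at (9, -3) is present — its section is the full 19.5×6 rectangle (perimeter 51.00 mm); Taking the first minus the rest: starting from the result so far, the 19.5×6 cube at (9, -3) partially overlaps it — only the 4.50 mm² overlap (of its 117.00 mm²) is removed, clipping the outline — boundary = 71.00 mm. So its perimeter = 71.00 mm. Layer 71 is larger (85.00 vs 71.00 mm).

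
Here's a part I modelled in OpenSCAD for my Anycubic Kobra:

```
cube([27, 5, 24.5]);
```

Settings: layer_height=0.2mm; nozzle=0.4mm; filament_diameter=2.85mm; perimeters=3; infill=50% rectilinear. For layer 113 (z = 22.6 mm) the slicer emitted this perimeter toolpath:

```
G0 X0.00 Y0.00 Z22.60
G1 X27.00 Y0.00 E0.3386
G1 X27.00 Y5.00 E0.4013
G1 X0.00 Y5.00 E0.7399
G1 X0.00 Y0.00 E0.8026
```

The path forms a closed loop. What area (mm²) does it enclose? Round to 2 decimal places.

Apply the shoelace formula to the sequence of (X, Y) vertices; enclosed area = 135.00 mm².

135.00 mm²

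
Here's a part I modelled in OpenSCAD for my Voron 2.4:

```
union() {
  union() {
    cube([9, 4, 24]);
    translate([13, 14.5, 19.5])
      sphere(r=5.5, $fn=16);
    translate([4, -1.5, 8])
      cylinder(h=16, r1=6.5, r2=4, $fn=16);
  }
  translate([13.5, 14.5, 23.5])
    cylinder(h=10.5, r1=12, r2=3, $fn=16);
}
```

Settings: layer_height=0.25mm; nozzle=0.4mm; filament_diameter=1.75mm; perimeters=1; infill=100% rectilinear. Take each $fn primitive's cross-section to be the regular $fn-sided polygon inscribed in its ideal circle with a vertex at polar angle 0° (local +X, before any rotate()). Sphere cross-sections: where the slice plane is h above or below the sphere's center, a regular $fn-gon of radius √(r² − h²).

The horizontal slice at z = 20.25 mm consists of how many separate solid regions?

2

At z = 20.25 mm: the cube (footprint 9×4) is included at this height; the r=5.5 sphere at (13, 14.5) slices to a regular 16-gon of circumradius 5.449 (√(r²−h²) with h=0.75 from center); the cone at (4, -1.5): at t=0.766 of its height the radius interpolates to r₁+(r₂−r₁)t = 4.586, giving a regular 16-gon of that circumradius; Merging all regions: the regions partially overlap (shared area 18.77 mm²), so overlapping operands fuse into one piece — 2 connected regions; the cone at (13.5, 14.5) does not reach this height (z outside [23.5, 34]); Merging all regions: only that combined region is present, so the union is just that shape — 2 connected regions. The result has 2 disconnected regions.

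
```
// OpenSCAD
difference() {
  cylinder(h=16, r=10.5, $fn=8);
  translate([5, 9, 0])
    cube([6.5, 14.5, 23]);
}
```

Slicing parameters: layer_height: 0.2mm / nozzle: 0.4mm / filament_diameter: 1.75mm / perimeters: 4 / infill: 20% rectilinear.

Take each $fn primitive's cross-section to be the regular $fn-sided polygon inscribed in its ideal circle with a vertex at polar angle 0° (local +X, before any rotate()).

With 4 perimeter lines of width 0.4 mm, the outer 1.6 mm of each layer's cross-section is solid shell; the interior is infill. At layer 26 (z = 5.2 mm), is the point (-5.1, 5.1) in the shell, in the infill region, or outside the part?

At z = 5.2 mm: the cylinder: section is a regular 8-gon, circumradius r=10.5; the 6.5×14.5 cube at (5, 9) contributes its full rectangle; Subtracting the remaining from the first: starting from the r=10.5 cylinder, the 6.5×14.5 cube at (5, 9) misses the remaining region (no effect) — 1 connected region. Overall, the cross-section is a single solid region. The nearest boundary edge runs (-10.50, 0.00)→(-7.42, 7.42); distance from the point to it = 3.04 mm. The point is inside the cross-section and 3.04 mm from the nearest boundary — more than the 1.6 mm shell width (4 × 0.4), so it's in the infill interior.

infill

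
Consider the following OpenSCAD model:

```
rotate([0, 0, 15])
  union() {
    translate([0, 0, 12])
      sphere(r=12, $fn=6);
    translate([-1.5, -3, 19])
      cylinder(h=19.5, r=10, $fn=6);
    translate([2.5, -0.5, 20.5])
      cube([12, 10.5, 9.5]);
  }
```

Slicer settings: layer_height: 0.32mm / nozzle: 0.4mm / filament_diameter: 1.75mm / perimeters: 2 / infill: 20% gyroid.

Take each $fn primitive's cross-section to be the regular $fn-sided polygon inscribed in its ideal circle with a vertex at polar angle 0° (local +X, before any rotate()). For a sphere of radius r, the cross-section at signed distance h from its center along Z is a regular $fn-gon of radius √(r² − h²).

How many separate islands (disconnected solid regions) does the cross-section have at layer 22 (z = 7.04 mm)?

At z = 7.04 mm: the r=12 sphere slices to a regular 6-gon of circumradius 10.927 (√(r²−h²) with h=4.96 from center); the cylinder at (-1.5, -3) is not intersected at this z (z outside [19, 38.5]); the cube at (2.5, -0.5) does not reach this height (z outside [20.5, 30]); Combining (union): only the r=12 sphere is present, so the union is just that shape — 1 connected region; (rotated 15° about Z; rotation is an isometry so areas/perimeters/island counts are preserved). Overall, the cross-section is a single solid region. Island count = 1.

1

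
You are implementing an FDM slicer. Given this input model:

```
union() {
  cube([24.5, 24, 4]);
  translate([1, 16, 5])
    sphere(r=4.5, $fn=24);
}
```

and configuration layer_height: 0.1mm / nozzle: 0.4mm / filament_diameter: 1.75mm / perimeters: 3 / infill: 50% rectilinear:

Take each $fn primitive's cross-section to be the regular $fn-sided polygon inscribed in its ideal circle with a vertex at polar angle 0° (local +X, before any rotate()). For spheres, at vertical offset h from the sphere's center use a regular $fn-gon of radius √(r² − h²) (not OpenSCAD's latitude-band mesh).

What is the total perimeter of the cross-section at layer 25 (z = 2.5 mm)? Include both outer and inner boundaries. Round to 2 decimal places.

99.50 mm

At z = 2.5 mm: the cube is present — its section is the full 24.5×24 rectangle (perimeter 97.00 mm); the sphere at (1, 16): section is a regular 24-gon, circumradius = √(r²−h²) = √(4.5²−2.5²) = 3.742 (perimeter = 2·24·3.742·sin(180°/24) = 23.44 mm); Taking the union: the regions partially overlap (shared area 29.09 mm²), so the edge portions inside another operand are dropped and the merged outline is re-measured after clipping — boundary = 99.50 mm. Overall, the cross-section is a single solid region. Total boundary length (outer) = 99.50 mm.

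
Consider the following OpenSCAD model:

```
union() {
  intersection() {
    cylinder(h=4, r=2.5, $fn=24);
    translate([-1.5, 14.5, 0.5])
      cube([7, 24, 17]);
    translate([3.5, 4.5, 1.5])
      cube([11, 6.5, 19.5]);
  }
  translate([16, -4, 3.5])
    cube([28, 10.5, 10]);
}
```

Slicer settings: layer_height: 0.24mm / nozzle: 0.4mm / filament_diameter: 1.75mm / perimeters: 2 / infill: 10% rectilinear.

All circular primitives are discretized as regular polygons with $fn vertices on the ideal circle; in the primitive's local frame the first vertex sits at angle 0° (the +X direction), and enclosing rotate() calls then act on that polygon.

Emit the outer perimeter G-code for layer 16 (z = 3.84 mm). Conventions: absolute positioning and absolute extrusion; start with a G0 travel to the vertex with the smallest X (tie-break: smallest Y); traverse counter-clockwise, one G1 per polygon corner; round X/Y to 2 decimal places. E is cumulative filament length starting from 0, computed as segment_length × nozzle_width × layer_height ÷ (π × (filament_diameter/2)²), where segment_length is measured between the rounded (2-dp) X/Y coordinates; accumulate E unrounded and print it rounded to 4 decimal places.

G0 X16.00 Y-4.00 Z3.84
G1 X44.00 Y-4.00 E1.1175
G1 X44.00 Y6.50 E1.5366
G1 X16.00 Y6.50 E2.6542
G1 X16.00 Y-4.00 E3.0732

At z = 3.84 mm: the r=2.5 cylinder contributes a regular 24-gon of circumradius 2.5; the cube at (-1.5, 14.5) (footprint 7×24) is included at this height; the 11×6.5 cube at (3.5, 4.5) contributes its full rectangle; Keeping only the common overlap: the 7×24 cube at (-1.5, 14.5) does not overlap the r=2.5 cylinder (empty); the 11×6.5 cube at (3.5, 4.5) does not overlap the running intersection (empty) — nothing remains; the 28×10.5 cube at (16, -4) contributes its full rectangle; Taking the union: only the 28×10.5 cube at (16, -4) is present, so the union is just that shape — 1 connected region. The outline is a single polygon with 4 vertices. Extrusion per mm of travel: 0.4 × 0.24 / (π × 0.875²) = 0.039912. Accumulating E over each segment gives final E = 3.0732.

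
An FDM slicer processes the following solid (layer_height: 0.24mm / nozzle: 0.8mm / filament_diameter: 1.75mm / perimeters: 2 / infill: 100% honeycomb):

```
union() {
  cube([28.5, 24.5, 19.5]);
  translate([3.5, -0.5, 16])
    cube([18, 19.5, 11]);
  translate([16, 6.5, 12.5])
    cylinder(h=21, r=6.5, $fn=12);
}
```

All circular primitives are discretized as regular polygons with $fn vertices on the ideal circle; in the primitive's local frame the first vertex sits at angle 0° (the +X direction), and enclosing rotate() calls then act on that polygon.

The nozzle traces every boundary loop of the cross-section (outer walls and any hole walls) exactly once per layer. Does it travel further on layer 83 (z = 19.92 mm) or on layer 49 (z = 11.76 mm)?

layer 49 (z = 11.76 mm)

Layer 83 (z = 19.92): the cube does not reach this height (z outside [0, 19.5]); the cube at (3.5, -0.5) is present — its section is the full 18×19.5 rectangle (perimeter 75.00 mm); the cylinder at (16, 6.5): section is a regular 12-gon, circumradius r=6.5 (perimeter = 2·12·6.500·sin(180°/12) = 40.38 mm); Merging all regions: the regions partially overlap (shared area 123.06 mm²), so the edge portions inside another operand are dropped and the merged outline is re-measured after clipping — boundary = 75.34 mm. So its perimeter = 75.34 mm. Layer 49 (z = 11.76): the cube (footprint 28.5×24.5) is included at this height (perimeter 106.00 mm); the cube at (3.5, -0.5) does not reach this height (z outside [16, 27]); the cylinder at (16, 6.5) is absent (z outside [12.5, 33.5]); Combining (union): only the 28.5×24.5 cube is present, so the union is just that shape — boundary = 106.00 mm. So its perimeter = 106.00 mm. Layer 49 is larger (106.00 vs 75.34 mm).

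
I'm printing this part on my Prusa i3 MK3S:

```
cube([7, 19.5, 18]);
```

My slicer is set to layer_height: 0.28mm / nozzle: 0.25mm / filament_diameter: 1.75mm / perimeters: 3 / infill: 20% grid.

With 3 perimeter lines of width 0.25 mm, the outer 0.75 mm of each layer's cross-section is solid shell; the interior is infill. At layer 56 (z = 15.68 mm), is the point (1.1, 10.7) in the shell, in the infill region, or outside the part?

At z = 15.68 mm: the cube (footprint 7×19.5) is included at this height. Overall, the cross-section is a single solid region. The nearest boundary edge runs (0.00, 19.50)→(0.00, 0.00); distance from the point to it = 1.10 mm. The point is inside the cross-section and 1.10 mm from the nearest boundary — more than the 0.75 mm shell width (3 × 0.25), so it's in the infill interior.

infill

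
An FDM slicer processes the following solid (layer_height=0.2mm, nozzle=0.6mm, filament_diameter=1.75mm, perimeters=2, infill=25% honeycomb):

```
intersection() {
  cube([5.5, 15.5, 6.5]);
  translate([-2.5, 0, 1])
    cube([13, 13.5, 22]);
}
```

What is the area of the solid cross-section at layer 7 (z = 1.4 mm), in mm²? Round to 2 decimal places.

At z = 1.4 mm: the 5.5×15.5 cube contributes its full rectangle (area 85.25 mm²); the cube at (-2.5, 0) is present — its section is the full 13×13.5 rectangle (area 175.50 mm²); After intersecting: the 13×13.5 cube at (-2.5, 0) partially overlaps the 5.5×15.5 cube; clipping to the common part keeps 74.25 mm² — area = 74.25 mm². Overall, the cross-section is a single solid region. Net area = 74.25 mm².

74.25 mm²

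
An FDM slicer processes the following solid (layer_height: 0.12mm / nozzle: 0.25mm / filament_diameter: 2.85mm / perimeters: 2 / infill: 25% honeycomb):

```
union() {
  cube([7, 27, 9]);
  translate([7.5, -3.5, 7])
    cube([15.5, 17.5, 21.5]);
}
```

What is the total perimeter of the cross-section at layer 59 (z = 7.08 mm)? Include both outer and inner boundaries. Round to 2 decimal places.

At z = 7.08 mm: the cube is present — its section is the full 7×27 rectangle (perimeter 68.00 mm); the cube at (7.5, -3.5) (footprint 15.5×17.5) is included at this height (perimeter 66.00 mm); Merging all regions: the 2 present regions are separate (no shared area or edge), so areas and boundary lengths simply add and each stays a separate island — boundary = 134.00 mm. Overall, the cross-section has 2 separate islands. Total boundary length (outer) = 134.00 mm.

134.00 mm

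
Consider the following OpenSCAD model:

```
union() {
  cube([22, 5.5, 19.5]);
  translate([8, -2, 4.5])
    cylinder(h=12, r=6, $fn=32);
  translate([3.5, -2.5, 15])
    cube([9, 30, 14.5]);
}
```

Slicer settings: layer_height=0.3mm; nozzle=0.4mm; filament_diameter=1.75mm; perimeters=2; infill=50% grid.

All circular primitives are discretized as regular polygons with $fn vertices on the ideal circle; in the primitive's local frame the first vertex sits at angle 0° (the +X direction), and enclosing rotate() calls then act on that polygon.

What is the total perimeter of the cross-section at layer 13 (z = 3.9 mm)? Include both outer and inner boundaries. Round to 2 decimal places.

55.00 mm

At z = 3.9 mm: the cube is present — its section is the full 22×5.5 rectangle (perimeter 55.00 mm); the cylinder at (8, -2) does not reach this height (z outside [4.5, 16.5]); the cube at (3.5, -2.5) does not reach this height (z outside [15, 29.5]); Merging all regions: only the 22×5.5 cube is present, so the union is just that shape — boundary = 55.00 mm. Overall, the cross-section is a single solid region. Total boundary length (outer) = 55.00 mm.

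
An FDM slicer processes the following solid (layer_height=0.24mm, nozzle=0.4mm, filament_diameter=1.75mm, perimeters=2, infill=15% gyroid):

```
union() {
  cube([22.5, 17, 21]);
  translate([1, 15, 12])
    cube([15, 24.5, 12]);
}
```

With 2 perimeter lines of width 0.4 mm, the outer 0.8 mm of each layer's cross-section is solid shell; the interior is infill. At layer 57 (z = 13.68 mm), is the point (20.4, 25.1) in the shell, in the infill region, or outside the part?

At z = 13.68 mm: the cube is present — its section is the full 22.5×17 rectangle; the cube at (1, 15) is present — its section is the full 15×24.5 rectangle; Taking the union: the regions partially overlap (shared area 30.00 mm²), so overlapping operands fuse into one piece — 1 connected region. Overall, the cross-section is a single solid region. The nearest boundary edge runs (16.00, 39.50)→(16.00, 17.00); distance from the point to it = 4.40 mm. The point is not inside any of the regions above, so it lies outside the cross-section (4.40 mm from the nearest boundary).

outside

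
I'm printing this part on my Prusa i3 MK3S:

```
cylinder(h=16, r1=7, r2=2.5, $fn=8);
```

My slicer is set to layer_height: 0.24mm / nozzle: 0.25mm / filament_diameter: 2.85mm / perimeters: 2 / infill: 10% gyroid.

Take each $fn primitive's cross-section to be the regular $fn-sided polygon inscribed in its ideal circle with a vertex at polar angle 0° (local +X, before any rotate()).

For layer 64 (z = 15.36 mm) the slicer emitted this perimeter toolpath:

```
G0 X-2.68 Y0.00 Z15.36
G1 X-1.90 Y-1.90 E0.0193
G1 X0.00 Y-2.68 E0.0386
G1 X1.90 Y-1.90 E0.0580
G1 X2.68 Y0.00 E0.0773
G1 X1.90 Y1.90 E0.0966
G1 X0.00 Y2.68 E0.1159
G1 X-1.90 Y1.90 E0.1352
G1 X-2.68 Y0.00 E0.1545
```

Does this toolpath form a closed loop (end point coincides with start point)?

yes

Start point (G0): (-2.68, 0.00). End point (last G1): the path returns to the start — closed.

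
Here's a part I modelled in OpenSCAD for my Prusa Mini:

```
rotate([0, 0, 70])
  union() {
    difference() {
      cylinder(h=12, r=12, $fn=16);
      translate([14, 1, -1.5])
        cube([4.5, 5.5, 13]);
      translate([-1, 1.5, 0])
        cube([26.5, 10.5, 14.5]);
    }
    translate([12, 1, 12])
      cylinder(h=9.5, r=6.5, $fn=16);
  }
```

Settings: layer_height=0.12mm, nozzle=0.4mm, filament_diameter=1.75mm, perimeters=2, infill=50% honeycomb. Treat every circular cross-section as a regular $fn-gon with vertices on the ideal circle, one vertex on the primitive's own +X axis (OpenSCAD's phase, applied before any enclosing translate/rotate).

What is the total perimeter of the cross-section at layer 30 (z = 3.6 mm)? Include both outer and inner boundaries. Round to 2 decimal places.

79.70 mm

At z = 3.6 mm: the cylinder: section is a regular 16-gon, circumradius r=12 (perimeter = 2·16·12.000·sin(180°/16) = 74.91 mm); the cube at (14, 1) (footprint 4.5×5.5) is included at this height (perimeter 20.00 mm); the cube at (-1, 1.5) (footprint 26.5×10.5) is included at this height (perimeter 74.00 mm); Subtracting the remaining from the first: starting from the r=12 cylinder, the 4.5×5.5 cube at (14, 1) misses the remaining region (no effect); the 26.5×10.5 cube at (-1, 1.5) partially overlaps it — only the 102.84 mm² overlap (of its 278.25 mm²) is removed, clipping the outline — boundary = 79.70 mm; the cylinder at (12, 1) is not intersected at this z (z outside [12, 21.5]); Taking the union: only the result so far is present, so the union is just that shape — boundary = 79.70 mm; (rotated 70° about Z; rotation is an isometry so areas/perimeters/island counts are preserved). Overall, the cross-section is a single solid region. Total boundary length (outer) = 79.70 mm.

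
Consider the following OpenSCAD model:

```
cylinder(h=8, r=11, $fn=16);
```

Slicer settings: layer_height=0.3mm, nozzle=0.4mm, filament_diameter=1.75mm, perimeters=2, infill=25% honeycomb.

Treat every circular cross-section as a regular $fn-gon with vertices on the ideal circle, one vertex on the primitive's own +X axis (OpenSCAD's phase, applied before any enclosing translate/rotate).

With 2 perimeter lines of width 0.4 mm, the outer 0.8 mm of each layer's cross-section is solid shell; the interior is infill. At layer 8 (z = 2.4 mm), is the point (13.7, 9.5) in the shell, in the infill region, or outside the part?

outside

At z = 2.4 mm: the r=11 cylinder gives a regular 16-gon of circumradius 11 (constant along its height). Overall, the cross-section is a single solid region. The nearest boundary edge runs (10.16, 4.21)→(7.78, 7.78); distance from the point to it = 5.88 mm. The point is not inside any of the regions above, so it lies outside the cross-section (5.88 mm from the nearest boundary).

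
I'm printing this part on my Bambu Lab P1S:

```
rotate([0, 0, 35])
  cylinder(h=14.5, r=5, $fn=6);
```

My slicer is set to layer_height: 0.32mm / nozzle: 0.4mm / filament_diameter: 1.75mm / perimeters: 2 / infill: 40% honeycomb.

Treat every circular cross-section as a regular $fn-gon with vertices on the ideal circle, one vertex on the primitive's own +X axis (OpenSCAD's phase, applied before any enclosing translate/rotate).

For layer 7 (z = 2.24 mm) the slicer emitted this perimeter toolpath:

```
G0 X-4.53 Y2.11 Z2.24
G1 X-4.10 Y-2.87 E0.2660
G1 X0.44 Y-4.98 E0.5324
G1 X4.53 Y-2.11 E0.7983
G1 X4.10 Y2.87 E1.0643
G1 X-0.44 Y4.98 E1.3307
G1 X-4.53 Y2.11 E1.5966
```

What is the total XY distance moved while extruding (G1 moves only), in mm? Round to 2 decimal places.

30.00 mm

Sum the Euclidean lengths of each G1 segment: total = 30.00 mm.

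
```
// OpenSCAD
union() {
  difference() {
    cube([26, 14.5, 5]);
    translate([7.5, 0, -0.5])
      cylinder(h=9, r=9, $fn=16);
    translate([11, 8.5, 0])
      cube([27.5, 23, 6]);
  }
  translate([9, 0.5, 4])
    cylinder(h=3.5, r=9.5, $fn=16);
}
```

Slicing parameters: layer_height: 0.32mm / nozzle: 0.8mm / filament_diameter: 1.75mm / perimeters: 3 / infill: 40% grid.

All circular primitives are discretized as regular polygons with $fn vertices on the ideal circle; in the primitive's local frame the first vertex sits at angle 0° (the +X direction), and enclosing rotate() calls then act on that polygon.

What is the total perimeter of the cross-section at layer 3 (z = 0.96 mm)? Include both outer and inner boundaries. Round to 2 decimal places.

At z = 0.96 mm: the cube is present — its section is the full 26×14.5 rectangle (perimeter 81.00 mm); the r=9 cylinder at (7.5, 0) contributes a regular 16-gon of circumradius 9 (perimeter = 2·16·9.000·sin(180°/16) = 56.19 mm); the cube at (11, 8.5) (footprint 27.5×23) is included at this height (perimeter 101.00 mm); After the difference (first − rest): starting from the 26×14.5 cube, the r=9 cylinder at (7.5, 0) partially overlaps it — only the 119.51 mm² overlap (of its 247.98 mm²) is removed, clipping the outline; the 27.5×23 cube at (11, 8.5) partially overlaps it — only the 90.00 mm² overlap (of its 632.50 mm²) is removed, clipping the outline — boundary = 82.95 mm; the cylinder at (9, 0.5) is not intersected at this z (z outside [4, 7.5]); Taking the union: only that combined region is present, so the union is just that shape — boundary = 82.95 mm. Overall, the cross-section is a single solid region. Total boundary length (outer) = 82.95 mm.

82.95 mm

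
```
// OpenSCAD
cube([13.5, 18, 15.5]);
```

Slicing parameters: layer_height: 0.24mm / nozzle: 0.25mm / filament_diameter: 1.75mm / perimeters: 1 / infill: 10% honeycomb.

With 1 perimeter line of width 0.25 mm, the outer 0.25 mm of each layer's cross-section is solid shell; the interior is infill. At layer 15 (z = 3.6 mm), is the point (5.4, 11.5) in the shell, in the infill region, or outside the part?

infill

At z = 3.6 mm: the cube (footprint 13.5×18) is included at this height. Overall, the cross-section is a single solid region. The nearest boundary edge runs (0.00, 18.00)→(0.00, 0.00); distance from the point to it = 5.40 mm. The point is inside the cross-section and 5.40 mm from the nearest boundary — more than the 0.25 mm shell width (1 × 0.25), so it's in the infill interior.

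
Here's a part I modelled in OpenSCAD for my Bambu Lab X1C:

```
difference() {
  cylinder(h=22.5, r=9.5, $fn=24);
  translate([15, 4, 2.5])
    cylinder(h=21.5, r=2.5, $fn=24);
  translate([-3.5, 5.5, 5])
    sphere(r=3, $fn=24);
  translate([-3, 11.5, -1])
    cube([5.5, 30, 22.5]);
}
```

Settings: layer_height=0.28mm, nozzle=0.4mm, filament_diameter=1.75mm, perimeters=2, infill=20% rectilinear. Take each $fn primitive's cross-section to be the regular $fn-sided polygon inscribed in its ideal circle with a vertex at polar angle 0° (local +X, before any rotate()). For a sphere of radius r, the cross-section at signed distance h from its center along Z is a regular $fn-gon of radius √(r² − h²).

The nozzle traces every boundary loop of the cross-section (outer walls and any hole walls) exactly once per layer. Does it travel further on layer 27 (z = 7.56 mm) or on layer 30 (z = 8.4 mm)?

Layer 27 (z = 7.56): the cylinder: section is a regular 24-gon, circumradius r=9.5 (perimeter = 2·24·9.500·sin(180°/24) = 59.52 mm); the r=2.5 cylinder at (15, 4) contributes a regular 24-gon of circumradius 2.5 (perimeter = 2·24·2.500·sin(180°/24) = 15.66 mm); the r=3 sphere at (-3.5, 5.5) slices to a regular 24-gon of circumradius 1.564 (√(r²−h²) with h=2.56 from center) (perimeter = 2·24·1.564·sin(180°/24) = 9.80 mm); the cube at (-3, 11.5) (footprint 5.5×30) is included at this height (perimeter 71.00 mm); Subtracting the remaining from the first: starting from the r=9.5 cylinder, the r=2.5 cylinder at (15, 4) misses the remaining region (no effect); the r=3 sphere at (-3.5, 5.5) lies wholly inside it (removes its full 7.60 mm² and its 9.80 mm outline becomes a hole wall); the 5.5×30 cube at (-3, 11.5) misses the remaining region (no effect) — boundary (outer + 1 inner loop) = 69.32 mm. So its perimeter = 69.32 mm. Layer 30 (z = 8.4): the cylinder: section is a regular 24-gon, circumradius r=9.5 (perimeter = 2·24·9.500·sin(180°/24) = 59.52 mm); the r=2.5 cylinder at (15, 4) contributes a regular 24-gon of circumradius 2.5 (perimeter = 2·24·2.500·sin(180°/24) = 15.66 mm); the sphere at (-3.5, 5.5) is absent (|z−center|=3.400 > r=3); the cube at (-3, 11.5) (footprint 5.5×30) is included at this height (perimeter 71.00 mm); Subtracting the remaining from the first: starting from the r=9.5 cylinder, the r=2.5 cylinder at (15, 4) misses the remaining region (no effect); the 5.5×30 cube at (-3, 11.5) misses the remaining region (no effect) — boundary = 59.52 mm. So its perimeter = 59.52 mm. Layer 27 is larger (69.32 vs 59.52 mm).

layer 27 (z = 7.56 mm)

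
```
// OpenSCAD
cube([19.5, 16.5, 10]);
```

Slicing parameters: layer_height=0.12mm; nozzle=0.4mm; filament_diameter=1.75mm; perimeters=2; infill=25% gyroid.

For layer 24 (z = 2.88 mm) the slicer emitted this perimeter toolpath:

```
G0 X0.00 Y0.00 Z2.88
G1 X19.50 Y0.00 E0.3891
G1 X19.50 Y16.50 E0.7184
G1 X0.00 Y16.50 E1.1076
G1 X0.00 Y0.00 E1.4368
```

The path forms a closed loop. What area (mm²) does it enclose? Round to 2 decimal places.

Apply the shoelace formula to the sequence of (X, Y) vertices; enclosed area = 321.75 mm².

321.75 mm²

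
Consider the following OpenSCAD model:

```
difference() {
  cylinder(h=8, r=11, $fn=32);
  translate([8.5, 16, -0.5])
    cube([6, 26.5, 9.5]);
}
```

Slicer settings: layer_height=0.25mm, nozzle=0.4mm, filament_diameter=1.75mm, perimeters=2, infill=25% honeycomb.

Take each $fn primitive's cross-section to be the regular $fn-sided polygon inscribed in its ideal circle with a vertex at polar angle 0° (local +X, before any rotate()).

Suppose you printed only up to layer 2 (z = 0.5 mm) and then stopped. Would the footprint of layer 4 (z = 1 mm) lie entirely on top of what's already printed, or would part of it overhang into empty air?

Compare the two slices. At z = 0.5: the cylinder: section is a regular 32-gon, circumradius r=11 (area = (32/2)·11.000²·sin(360°/32) = 377.69 mm²); the 6×26.5 cube at (8.5, 16) contributes its full rectangle (area 159.00 mm²); Taking the first minus the rest: starting from the r=11 cylinder (377.69 mm²), the 6×26.5 cube at (8.5, 16) misses the remaining region (no effect) — area = 377.69 mm². At z = 1: the cylinder: section is a regular 32-gon, circumradius r=11 (area = (32/2)·11.000²·sin(360°/32) = 377.69 mm²); the cube at (8.5, 16) is present — its section is the full 6×26.5 rectangle (area 159.00 mm²); After the difference (first − rest): starting from the r=11 cylinder (377.69 mm²), the 6×26.5 cube at (8.5, 16) misses the remaining region (no effect) — area = 377.69 mm². Checking containment: the cross-section at z = 1 is a subset of the cross-section at z = 0.5.

entirely on top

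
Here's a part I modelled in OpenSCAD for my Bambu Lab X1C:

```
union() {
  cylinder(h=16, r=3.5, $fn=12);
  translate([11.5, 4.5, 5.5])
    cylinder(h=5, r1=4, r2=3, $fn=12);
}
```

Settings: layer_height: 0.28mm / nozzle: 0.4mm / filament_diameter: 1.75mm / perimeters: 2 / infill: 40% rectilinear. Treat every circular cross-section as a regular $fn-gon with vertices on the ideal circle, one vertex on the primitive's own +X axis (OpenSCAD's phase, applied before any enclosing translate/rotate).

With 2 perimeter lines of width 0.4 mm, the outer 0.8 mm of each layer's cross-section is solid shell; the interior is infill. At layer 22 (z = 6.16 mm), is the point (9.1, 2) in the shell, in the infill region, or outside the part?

At z = 6.16 mm: the r=3.5 cylinder contributes a regular 12-gon of circumradius 3.5; the cone at (11.5, 4.5) contributes a regular 12-gon of circumradius 3.868 (interpolated between r1=4 and r2=3 at t=0.132); Merging all regions: the 2 present regions are separate (no shared area or edge), so areas and boundary lengths simply add and each stays a separate island — 2 connected regions. Overall, the cross-section has 2 separate islands. The nearest boundary edge runs (9.57, 1.15)→(8.15, 2.57); distance from the point to it = 0.27 mm. (Shell/infill is judged within the island containing the point — the largest one.) The point is inside the cross-section, 0.27 mm from the nearest boundary — within the 0.8 mm shell band (2 × 0.4).

shell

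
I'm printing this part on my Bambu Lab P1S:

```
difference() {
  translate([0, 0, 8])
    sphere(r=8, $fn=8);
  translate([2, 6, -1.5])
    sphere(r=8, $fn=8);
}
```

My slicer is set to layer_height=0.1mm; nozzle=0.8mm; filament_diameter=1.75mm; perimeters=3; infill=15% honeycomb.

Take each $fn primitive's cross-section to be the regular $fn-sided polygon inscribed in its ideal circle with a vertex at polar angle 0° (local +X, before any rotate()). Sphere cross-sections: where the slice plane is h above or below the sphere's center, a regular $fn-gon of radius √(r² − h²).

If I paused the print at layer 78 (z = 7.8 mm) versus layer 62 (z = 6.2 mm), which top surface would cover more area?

Layer 78 (z = 7.8): the r=8 sphere slices to a regular 8-gon of circumradius 7.997 (√(r²−h²) with h=0.2 from center) (area = (8/2)·7.997²·sin(360°/8) = 180.91 mm²); the sphere at (2, 6) is absent (|z−center|=9.300 > r=8); Taking the first minus the rest: none of the subtracted shapes is present at this height, so the r=8 sphere is unchanged — area = 180.91 mm². So its area = 180.91 mm². Layer 62 (z = 6.2): the r=8 sphere contributes a regular 8-gon of circumradius √(8²−1.8²) = 7.795 (area = (8/2)·7.795²·sin(360°/8) = 171.86 mm²); the r=8 sphere at (2, 6) slices to a regular 8-gon of circumradius 2.170 (√(r²−h²) with h=7.7 from center) (area = (8/2)·2.170²·sin(360°/8) = 13.32 mm²); Subtracting the remaining from the first: starting from the r=8 sphere (171.86 mm²), the r=8 sphere at (2, 6) partially overlaps it — only the 10.24 mm² overlap (of its 13.32 mm²) is removed, clipping the outline — area = 161.62 mm². So its area = 161.62 mm². Layer 78 is larger (180.91 vs 161.62 mm²).

layer 78 (z = 7.8 mm)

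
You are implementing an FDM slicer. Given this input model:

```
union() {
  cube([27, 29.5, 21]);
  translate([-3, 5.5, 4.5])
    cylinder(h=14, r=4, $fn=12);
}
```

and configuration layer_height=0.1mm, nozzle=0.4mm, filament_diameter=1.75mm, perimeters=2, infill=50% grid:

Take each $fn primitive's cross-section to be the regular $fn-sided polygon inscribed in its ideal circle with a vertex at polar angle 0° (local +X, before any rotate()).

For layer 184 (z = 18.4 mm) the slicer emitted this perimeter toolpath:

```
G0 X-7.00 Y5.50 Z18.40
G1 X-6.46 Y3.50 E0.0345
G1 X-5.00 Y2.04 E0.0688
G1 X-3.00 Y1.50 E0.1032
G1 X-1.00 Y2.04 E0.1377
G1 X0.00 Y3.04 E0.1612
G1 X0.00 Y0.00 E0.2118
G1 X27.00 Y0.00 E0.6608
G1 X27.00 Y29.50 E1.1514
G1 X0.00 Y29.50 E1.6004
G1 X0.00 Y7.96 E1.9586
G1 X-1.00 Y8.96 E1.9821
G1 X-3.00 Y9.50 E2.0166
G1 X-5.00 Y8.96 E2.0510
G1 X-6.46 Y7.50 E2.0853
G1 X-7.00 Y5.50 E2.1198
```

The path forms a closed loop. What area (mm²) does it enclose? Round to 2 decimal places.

Apply the shoelace formula to the sequence of (X, Y) vertices; enclosed area = 841.31 mm².

841.31 mm²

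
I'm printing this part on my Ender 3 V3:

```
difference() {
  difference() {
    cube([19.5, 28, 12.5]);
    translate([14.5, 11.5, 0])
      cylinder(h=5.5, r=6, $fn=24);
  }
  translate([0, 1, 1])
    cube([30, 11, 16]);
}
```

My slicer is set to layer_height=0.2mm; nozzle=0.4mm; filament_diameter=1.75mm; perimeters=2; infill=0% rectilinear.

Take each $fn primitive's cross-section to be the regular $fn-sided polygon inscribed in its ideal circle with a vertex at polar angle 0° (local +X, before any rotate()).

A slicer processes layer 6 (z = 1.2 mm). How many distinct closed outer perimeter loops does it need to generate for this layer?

2

At z = 1.2 mm: the cube (footprint 19.5×28) is included at this height; the cylinder at (14.5, 11.5): section is a regular 24-gon, circumradius r=6; Taking the first minus the rest: starting from the 19.5×28 cube, the r=6 cylinder at (14.5, 11.5) partially overlaps it — only the 107.54 mm² overlap (of its 111.81 mm²) is removed, clipping the outline — 1 connected region; the cube at (0, 1) (footprint 30×11) is included at this height; After the difference (first − rest): starting from that combined region, the 30×11 cube at (0, 1) partially overlaps it — only the 155.25 mm² overlap (of its 330.00 mm²) is removed, clipping the outline — 2 connected regions. The result has 2 disconnected regions.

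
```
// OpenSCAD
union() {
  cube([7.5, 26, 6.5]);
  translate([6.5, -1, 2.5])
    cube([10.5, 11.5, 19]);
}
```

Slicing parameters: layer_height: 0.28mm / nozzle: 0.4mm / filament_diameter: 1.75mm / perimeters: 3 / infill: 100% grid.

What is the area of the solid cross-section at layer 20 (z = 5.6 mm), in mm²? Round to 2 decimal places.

305.25 mm²

At z = 5.6 mm: the cube is present — its section is the full 7.5×26 rectangle (area 195.00 mm²); the 10.5×11.5 cube at (6.5, -1) contributes its full rectangle (area 120.75 mm²); Merging all regions: the regions partially overlap — summed areas 315.75 mm² minus the doubly-counted overlap 10.50 mm² gives 305.25 mm² — area = 305.25 mm². Overall, the cross-section is a single solid region. Net area = 305.25 mm².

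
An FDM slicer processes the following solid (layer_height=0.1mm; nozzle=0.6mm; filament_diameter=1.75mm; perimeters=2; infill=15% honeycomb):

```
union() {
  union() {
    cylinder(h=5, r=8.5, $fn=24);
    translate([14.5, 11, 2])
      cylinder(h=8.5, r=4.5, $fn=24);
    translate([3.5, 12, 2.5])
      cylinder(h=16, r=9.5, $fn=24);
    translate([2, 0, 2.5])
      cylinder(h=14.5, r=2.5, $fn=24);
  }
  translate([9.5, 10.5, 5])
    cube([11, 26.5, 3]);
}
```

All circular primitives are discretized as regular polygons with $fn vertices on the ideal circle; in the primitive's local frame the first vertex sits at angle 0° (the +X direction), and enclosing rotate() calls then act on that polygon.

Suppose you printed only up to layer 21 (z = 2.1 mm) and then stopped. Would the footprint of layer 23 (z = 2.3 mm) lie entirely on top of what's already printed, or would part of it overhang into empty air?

Compare the two slices. At z = 2.1: the r=8.5 cylinder contributes a regular 24-gon of circumradius 8.5 (area = (24/2)·8.500²·sin(360°/24) = 224.40 mm²); the cylinder at (14.5, 11): section is a regular 24-gon, circumradius r=4.5 (area = (24/2)·4.500²·sin(360°/24) = 62.89 mm²); the cylinder at (3.5, 12) is absent (z outside [2.5, 18.5]); the cylinder at (2, 0) is absent (z outside [2.5, 17]); Combining (union): the 2 present regions are separate (no shared area or edge), so areas and boundary lengths simply add and each stays a separate island — area = 287.29 mm²; the cube at (9.5, 10.5) does not reach this height (z outside [5, 8]); Merging all regions: only the result so far is present, so the union is just that shape — area = 287.29 mm². At z = 2.3: the cylinder: section is a regular 24-gon, circumradius r=8.5 (area = (24/2)·8.500²·sin(360°/24) = 224.40 mm²); the r=4.5 cylinder at (14.5, 11) gives a regular 24-gon of circumradius 4.5 (constant along its height) (area = (24/2)·4.500²·sin(360°/24) = 62.89 mm²); the cylinder at (3.5, 12) is not intersected at this z (z outside [2.5, 18.5]); the cylinder at (2, 0) is absent (z outside [2.5, 17]); Merging all regions: the 2 present regions are separate (no shared area or edge), so areas and boundary lengths simply add and each stays a separate island — area = 287.29 mm²; the cube at (9.5, 10.5) does not reach this height (z outside [5, 8]); Combining (union): only the result so far is present, so the union is just that shape — area = 287.29 mm². Checking containment: the cross-section at z = 2.3 is a subset of the cross-section at z = 2.1.

entirely on top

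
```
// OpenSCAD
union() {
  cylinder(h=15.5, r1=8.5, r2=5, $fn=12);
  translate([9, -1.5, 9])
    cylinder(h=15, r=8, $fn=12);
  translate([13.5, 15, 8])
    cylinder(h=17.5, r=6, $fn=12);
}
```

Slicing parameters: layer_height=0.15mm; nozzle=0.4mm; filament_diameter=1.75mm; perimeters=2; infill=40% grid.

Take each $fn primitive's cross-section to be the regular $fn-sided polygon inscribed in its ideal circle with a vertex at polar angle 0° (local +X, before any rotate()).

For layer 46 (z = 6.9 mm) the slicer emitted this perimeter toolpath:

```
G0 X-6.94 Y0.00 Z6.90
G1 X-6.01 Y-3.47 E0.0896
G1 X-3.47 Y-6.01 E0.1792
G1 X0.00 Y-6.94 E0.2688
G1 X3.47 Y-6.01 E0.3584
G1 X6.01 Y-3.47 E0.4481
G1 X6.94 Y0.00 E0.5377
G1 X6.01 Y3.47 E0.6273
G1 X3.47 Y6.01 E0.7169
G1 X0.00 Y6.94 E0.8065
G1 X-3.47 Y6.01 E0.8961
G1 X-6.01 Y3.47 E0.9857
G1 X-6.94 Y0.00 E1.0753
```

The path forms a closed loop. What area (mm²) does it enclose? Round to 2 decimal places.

144.49 mm²

Apply the shoelace formula to the sequence of (X, Y) vertices; enclosed area = 144.49 mm².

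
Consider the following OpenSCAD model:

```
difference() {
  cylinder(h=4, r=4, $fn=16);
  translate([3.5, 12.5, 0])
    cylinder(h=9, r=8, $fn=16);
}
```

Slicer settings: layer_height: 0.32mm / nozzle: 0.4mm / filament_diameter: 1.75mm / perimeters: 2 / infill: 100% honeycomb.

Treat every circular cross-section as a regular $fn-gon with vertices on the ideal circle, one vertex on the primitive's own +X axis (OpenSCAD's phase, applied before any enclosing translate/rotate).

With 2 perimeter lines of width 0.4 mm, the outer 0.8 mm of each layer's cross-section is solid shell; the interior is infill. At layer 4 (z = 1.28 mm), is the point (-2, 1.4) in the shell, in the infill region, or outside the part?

At z = 1.28 mm: the r=4 cylinder contributes a regular 16-gon of circumradius 4; the r=8 cylinder at (3.5, 12.5) gives a regular 16-gon of circumradius 8 (constant along its height); After the difference (first − rest): starting from the r=4 cylinder, the r=8 cylinder at (3.5, 12.5) misses the remaining region (no effect) — 1 connected region. Overall, the cross-section is a single solid region. The nearest boundary edge runs (-3.70, 1.53)→(-2.83, 2.83); distance from the point to it = 1.48 mm. The point is inside the cross-section and 1.48 mm from the nearest boundary — more than the 0.8 mm shell width (2 × 0.4), so it's in the infill interior.

infill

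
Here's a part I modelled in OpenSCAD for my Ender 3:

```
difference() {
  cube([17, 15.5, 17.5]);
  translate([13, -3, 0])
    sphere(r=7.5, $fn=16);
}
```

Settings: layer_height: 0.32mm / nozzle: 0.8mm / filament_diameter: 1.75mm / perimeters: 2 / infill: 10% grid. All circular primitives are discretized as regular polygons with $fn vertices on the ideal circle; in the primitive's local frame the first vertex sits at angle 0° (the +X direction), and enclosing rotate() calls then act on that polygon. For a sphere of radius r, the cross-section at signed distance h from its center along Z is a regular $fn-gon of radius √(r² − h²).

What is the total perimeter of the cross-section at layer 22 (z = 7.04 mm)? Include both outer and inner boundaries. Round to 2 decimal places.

65.00 mm

At z = 7.04 mm: the cube (footprint 17×15.5) is included at this height (perimeter 65.00 mm); the r=7.5 sphere at (13, -3) contributes a regular 16-gon of circumradius √(7.5²−7.04²) = 2.586 (perimeter = 2·16·2.586·sin(180°/16) = 16.15 mm); After the difference (first − rest): starting from the 17×15.5 cube, the r=7.5 sphere at (13, -3) misses the remaining region (no effect) — boundary = 65.00 mm. Overall, the cross-section is a single solid region. Total boundary length (outer) = 65.00 mm.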